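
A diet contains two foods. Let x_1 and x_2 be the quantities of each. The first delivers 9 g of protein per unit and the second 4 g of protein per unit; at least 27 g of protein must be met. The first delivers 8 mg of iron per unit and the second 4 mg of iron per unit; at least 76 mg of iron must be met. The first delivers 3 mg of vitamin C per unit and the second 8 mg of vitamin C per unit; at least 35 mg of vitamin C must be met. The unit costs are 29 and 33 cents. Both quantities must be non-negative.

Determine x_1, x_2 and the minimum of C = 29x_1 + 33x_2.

x_1 = 9, x_2 = 1, minimum C = 294

Corner points and C = 29x_1 + 33x_2:
  (0, 19) → C = 627
  (35/3, 0) → C = 1015/3
  (9, 1) → C = 294
The feasible region is unbounded (it extends along (0, 1), (1, 0)), but C strictly increases along every unbounded feasible direction, so there is no improving ray and the minimum is attained at a vertex.

The optimum lies where 8x_1 + 4x_2 = 76 and 3x_1 + 8x_2 = 35.
Solving simultaneously gives x_1 = 9, x_2 = 1.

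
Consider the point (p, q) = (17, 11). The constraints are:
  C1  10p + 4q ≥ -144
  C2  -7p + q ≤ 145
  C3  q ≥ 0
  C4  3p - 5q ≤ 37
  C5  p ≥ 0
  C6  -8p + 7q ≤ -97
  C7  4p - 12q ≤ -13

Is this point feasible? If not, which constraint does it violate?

Constraint C6: -8p + 7q = -59, which is not ≤ -97. All other constraints are satisfied.

not feasible — violates C6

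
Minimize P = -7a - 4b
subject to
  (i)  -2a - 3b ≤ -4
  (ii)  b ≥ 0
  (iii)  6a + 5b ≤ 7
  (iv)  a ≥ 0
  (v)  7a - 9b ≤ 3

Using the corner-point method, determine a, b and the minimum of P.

a = 1/8, b = 5/4, minimum P = -47/8

Feasible corners and P = -7a - 4b:
  (1/8, 5/4) → P = -47/8
  (0, 4/3) → P = -16/3
  (0, 7/5) → P = -28/5

At the optimal vertex, -2a - 3b = -4 and 6a + 5b = 7.
Solving simultaneously gives a = 1/8, b = 5/4.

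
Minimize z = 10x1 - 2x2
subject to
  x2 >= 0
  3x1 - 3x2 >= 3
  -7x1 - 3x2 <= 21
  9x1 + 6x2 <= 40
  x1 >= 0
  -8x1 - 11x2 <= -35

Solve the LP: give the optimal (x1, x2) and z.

Vertices and z = 10x1 - 2x2:
  (40/9, 0) → z = 400/9
  (35/8, 0) → z = 175/4
  (46/15, 31/15) → z = 398/15
  (46/19, 27/19) → z = 406/19

At the optimal vertex, 3x1 - 3x2 = 3 and -8x1 - 11x2 = -35.
Solving simultaneously gives x1 = 46/19, x2 = 27/19.

x1 = 46/19, x2 = 27/19, minimum z = 406/19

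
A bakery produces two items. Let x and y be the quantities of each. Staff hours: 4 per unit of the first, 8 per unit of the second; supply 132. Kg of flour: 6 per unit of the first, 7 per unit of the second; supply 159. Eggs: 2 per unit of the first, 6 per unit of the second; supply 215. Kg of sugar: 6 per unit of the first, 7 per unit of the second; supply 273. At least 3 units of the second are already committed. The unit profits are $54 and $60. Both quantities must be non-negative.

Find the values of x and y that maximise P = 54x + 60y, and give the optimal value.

x = 23, y = 3, maximum P = 1422

Corner points and P = 54x + 60y:
  (0, 33/2) → P = 990
  (0, 3) → P = 180
  (87/5, 39/5) → P = 7038/5
  (23, 3) → P = 1422

At the optimal vertex, 6x + 7y = 159 and y = 3.
Solving simultaneously gives x = 23, y = 3.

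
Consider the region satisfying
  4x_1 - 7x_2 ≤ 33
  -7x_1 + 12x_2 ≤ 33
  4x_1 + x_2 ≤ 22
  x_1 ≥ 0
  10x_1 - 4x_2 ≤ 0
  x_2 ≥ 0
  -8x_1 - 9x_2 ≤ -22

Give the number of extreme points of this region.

The feasible vertices (each the meet of two boundaries and inside every other half-plane) are:
  (0, 11/4)
  (33/23, 165/46)
  (0, 22/9)
  (44/61, 110/61)

4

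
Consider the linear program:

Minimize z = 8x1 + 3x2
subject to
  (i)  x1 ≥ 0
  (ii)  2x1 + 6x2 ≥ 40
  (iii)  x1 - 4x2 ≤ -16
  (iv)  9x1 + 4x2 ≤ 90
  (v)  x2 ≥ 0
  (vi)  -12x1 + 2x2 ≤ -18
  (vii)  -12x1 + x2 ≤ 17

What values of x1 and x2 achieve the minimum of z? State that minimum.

x1 = 47/19, x2 = 111/19, minimum z = 709/19

Corner points and z = 8x1 + 3x2:
  (32/7, 36/7) → z = 52
  (47/19, 111/19) → z = 709/19
  (37/5, 117/20) → z = 307/4
  (42/11, 153/11) → z = 795/11

At the optimal vertex, 2x1 + 6x2 = 40 and -12x1 + 2x2 = -18.
Solving simultaneously gives x1 = 47/19, x2 = 111/19.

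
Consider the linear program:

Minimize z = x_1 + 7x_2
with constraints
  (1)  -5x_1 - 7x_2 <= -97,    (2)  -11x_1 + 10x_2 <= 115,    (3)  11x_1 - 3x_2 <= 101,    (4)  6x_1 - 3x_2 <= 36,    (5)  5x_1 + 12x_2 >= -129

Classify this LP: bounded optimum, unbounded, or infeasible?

Extreme points and z = x_1 + 7x_2:
  (165/127, 1642/127) → z = 11659/127
  (181/19, 134/19) → z = 1119/19
  (1355/77, 216/7) → z = 17987/77
  (13, 14) → z = 111
The feasible region has finitely many vertices and no improving ray; the minimum is 1119/19 at (181/19, 134/19).

bounded optimum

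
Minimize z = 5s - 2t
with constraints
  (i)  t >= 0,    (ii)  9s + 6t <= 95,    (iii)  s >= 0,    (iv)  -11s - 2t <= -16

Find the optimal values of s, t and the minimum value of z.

s = 0, t = 95/6, minimum z = -95/3

The optimum lies where 9s + 6t = 95 and s = 0.
Solving simultaneously gives s = 0, t = 95/6.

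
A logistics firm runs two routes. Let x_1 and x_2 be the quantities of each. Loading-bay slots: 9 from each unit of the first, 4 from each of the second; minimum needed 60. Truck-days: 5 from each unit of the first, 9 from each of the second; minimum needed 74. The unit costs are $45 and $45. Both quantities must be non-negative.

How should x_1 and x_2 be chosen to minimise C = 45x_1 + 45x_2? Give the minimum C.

x_1 = 4, x_2 = 6, minimum C = 450

Feasible corners and C = 45x_1 + 45x_2:
  (0, 15) → C = 675
  (74/5, 0) → C = 666
  (4, 6) → C = 450
The feasible region is unbounded (it extends along (0, 1), (1, 0)), but C strictly increases along every unbounded feasible direction, so there is no improving ray and the minimum is attained at a vertex.

At the optimal vertex, 9x_1 + 4x_2 = 60 and 5x_1 + 9x_2 = 74.
Solving simultaneously gives x_1 = 4, x_2 = 6.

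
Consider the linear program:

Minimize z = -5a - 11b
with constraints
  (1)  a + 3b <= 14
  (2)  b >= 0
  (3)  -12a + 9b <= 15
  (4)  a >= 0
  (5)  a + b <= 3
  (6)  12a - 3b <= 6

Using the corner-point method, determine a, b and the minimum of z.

a = 4/7, b = 17/7, minimum z = -207/7

Vertices and z = -5a - 11b:
  (0, 0) → z = 0
  (1/2, 0) → z = -5/2
  (0, 5/3) → z = -55/3
  (4/7, 17/7) → z = -207/7
  (1, 2) → z = -27

The optimum lies where -12a + 9b = 15 and a + b = 3.
Solving simultaneously gives a = 4/7, b = 17/7.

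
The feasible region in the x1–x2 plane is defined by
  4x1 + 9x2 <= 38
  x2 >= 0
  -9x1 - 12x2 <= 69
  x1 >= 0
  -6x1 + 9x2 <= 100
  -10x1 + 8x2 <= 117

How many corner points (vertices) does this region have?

The feasible vertices (each the meet of two boundaries and inside every other half-plane) are:
  (19/2, 0)
  (0, 38/9)
  (0, 0)

3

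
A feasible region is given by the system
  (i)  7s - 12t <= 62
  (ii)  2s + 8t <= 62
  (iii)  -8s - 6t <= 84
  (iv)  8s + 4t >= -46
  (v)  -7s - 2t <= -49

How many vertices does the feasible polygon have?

Intersecting each pair of boundary lines and keeping only the points that satisfy every inequality leaves:
  (31/2, 31/8)
  (356/49, -13/14)
  (67/13, 84/13)

3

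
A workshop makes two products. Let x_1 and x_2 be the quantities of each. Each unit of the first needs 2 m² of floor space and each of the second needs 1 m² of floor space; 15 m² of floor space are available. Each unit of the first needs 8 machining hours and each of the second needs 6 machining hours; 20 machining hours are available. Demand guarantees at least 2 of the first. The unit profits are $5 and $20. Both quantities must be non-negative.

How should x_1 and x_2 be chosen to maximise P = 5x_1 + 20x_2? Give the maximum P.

x_1 = 2, x_2 = 2/3, maximum P = 70/3

Extreme points and P = 5x_1 + 20x_2:
  (5/2, 0) → P = 25/2
  (2, 0) → P = 10
  (2, 2/3) → P = 70/3

At the optimal vertex, 8x_1 + 6x_2 = 20 and x_1 = 2.
Solving simultaneously gives x_1 = 2, x_2 = 2/3.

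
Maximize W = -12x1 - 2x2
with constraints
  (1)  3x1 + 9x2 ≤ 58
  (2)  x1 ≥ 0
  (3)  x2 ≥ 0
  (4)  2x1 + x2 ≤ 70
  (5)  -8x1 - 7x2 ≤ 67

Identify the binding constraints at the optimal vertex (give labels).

(2) and (3)

Vertices and W = -12x1 - 2x2:
  (0, 58/9) → W = -116/9
  (58/3, 0) → W = -232
  (0, 0) → W = 0

The maximum is at (0, 0). Substituting into each constraint, equality holds for (2) and (3); the remaining constraints have slack.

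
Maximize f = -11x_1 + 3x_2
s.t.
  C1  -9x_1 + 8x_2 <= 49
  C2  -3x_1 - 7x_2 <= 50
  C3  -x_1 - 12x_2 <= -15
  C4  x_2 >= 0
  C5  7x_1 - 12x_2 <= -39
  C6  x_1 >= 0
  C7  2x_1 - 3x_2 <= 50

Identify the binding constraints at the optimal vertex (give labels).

Vertices and f = -11x_1 + 3x_2:
  (0, 49/8) → f = 147/8
  (0, 13/4) → f = 39/4
  (239, 428/3) → f = -2201
The feasible region is unbounded (it extends along (8, 9), (3, 2)), but f strictly decreases along every unbounded feasible direction, so there is no improving ray and the maximum is attained at a vertex.

The maximum is at (0, 49/8). Substituting into each constraint, equality holds for C1 and C6; the remaining constraints have slack.

C1 and C6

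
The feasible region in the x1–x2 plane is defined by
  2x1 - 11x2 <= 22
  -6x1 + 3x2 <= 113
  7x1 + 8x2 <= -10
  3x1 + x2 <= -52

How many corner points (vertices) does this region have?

3

The feasible vertices (each the meet of two boundaries and inside every other half-plane) are:
  (-1309/60, -179/30)
  (-110/7, -34/7)
  (-269/15, 9/5)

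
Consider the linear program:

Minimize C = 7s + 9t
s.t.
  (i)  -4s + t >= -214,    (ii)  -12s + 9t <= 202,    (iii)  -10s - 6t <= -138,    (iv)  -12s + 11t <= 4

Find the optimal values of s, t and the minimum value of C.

s = 711/17, t = -794/17, minimum C = -2169/17

Extreme points and C = 7s + 9t:
  (711/17, -794/17) → C = -2169/17
  (1179/16, 323/4) → C = 19881/16
  (747/91, 848/91) → C = 12861/91

The optimum lies where -4s + t = -214 and -10s - 6t = -138.
Solving simultaneously gives s = 711/17, t = -794/17.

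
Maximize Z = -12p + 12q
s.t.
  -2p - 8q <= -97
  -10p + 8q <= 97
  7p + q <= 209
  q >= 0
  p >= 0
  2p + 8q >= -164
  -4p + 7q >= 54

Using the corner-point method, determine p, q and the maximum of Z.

Vertices and Z = -12p + 12q:
  (0, 97/8) → Z = 291/2
  (247/46, 248/23) → Z = 1494/23
  (525/22, 923/22) → Z = 2388/11
  (1409/53, 1214/53) → Z = -2340/53

The optimum lies where -10p + 8q = 97 and 7p + q = 209.
Solving simultaneously gives p = 525/22, q = 923/22.

p = 525/22, q = 923/22, maximum Z = 2388/11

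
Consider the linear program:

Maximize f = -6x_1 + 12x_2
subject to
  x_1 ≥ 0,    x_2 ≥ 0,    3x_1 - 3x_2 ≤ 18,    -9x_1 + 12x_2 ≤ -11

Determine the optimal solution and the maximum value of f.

x_1 = 61/3, x_2 = 43/3, maximum f = 50

Feasible corners and f = -6x_1 + 12x_2:
  (6, 0) → f = -36
  (11/9, 0) → f = -22/3
  (61/3, 43/3) → f = 50

At the optimal vertex, 3x_1 - 3x_2 = 18 and -9x_1 + 12x_2 = -11.
Solving simultaneously gives x_1 = 61/3, x_2 = 43/3.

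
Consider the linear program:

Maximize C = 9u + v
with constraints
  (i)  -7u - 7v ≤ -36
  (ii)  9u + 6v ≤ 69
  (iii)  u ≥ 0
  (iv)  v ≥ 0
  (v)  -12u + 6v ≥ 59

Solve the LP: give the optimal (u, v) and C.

u = 10/21, v = 151/14, maximum C = 211/14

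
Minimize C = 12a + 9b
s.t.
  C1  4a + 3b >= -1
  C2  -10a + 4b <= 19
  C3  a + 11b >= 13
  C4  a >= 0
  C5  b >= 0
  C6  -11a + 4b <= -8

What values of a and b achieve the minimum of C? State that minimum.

Extreme points and C = 12a + 9b:
  (27, 289/4) → C = 3897/4
  (13, 0) → C = 156
  (28/25, 27/25) → C = 579/25
The feasible region is unbounded (it extends along (2, 5), (1, 0)), but C strictly increases along every unbounded feasible direction, so there is no improving ray and the minimum is attained at a vertex.

a = 28/25, b = 27/25, minimum C = 579/25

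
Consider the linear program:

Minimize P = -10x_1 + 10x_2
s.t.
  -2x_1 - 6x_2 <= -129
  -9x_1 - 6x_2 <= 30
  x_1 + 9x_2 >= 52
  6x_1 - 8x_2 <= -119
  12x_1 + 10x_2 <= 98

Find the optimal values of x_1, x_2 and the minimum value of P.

Corner points and P = -10x_1 + 10x_2:
  (-159/7, 407/14) → P = 3625/7
  (-27/2, 26) → P = 395
  (-148/3, 69) → P = 3550/3

x_1 = -27/2, x_2 = 26, minimum P = 395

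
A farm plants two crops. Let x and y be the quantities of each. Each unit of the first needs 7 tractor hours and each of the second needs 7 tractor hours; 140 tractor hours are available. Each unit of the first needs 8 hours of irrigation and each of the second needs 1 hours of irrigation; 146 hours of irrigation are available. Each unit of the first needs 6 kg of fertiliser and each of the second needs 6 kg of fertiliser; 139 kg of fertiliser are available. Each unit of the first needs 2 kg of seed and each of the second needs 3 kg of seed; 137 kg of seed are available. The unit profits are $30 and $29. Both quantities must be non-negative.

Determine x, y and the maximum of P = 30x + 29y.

Feasible corners and P = 30x + 29y:
  (0, 0) → P = 0
  (0, 20) → P = 580
  (73/4, 0) → P = 1095/2
  (18, 2) → P = 598

The optimum lies where 7x + 7y = 140 and 8x + y = 146.
Solving simultaneously gives x = 18, y = 2.

x = 18, y = 2, maximum P = 598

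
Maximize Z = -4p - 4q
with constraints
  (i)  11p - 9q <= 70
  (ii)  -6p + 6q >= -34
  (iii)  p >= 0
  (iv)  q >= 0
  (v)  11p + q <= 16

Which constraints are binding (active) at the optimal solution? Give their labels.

(iii) and (iv)

Vertices and Z = -4p - 4q:
  (0, 0) → Z = 0
  (0, 16) → Z = -64
  (16/11, 0) → Z = -64/11

The maximum is at (0, 0). Substituting into each constraint, equality holds for (iii) and (iv); the remaining constraints have slack.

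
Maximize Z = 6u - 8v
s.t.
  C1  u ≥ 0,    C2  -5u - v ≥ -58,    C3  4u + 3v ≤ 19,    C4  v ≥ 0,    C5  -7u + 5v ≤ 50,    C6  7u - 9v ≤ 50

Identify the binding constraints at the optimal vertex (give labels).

Corner points and Z = 6u - 8v:
  (0, 19/3) → Z = -152/3
  (0, 0) → Z = 0
  (19/4, 0) → Z = 57/2

The maximum is at (19/4, 0). Substituting into each constraint, equality holds for C3 and C4; the remaining constraints have slack.

C3 and C4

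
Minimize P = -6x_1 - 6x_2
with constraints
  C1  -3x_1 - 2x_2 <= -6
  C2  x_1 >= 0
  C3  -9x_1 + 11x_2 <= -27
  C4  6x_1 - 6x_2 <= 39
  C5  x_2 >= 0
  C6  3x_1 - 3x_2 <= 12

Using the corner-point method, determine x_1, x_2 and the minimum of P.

Feasible corners and P = -6x_1 - 6x_2:
  (3, 0) → P = -18
  (17/2, 9/2) → P = -78
  (4, 0) → P = -24

x_1 = 17/2, x_2 = 9/2, minimum P = -78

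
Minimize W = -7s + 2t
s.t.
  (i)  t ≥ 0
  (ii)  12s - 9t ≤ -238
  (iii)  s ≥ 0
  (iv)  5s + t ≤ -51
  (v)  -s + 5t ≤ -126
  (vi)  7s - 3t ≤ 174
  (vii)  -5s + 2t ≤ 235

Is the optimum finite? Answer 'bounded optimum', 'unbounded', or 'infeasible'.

infeasible

The boundaries 7s - 3t = 174 and -5s + 2t = 235 meet at (-1053, -2515), but that point violates t ≥ 0. Every candidate vertex is excluded by some other constraint, so the feasible region is empty.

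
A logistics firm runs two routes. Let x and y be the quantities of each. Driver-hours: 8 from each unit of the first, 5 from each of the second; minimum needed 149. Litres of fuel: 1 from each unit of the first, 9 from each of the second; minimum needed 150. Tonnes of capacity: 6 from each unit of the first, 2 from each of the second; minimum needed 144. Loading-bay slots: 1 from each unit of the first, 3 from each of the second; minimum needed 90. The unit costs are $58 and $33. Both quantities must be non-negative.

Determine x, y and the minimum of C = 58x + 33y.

x = 63/4, y = 99/4, minimum C = 6921/4

Feasible corners and C = 58x + 33y:
  (0, 72) → C = 2376
  (150, 0) → C = 8700
  (60, 10) → C = 3810
  (63/4, 99/4) → C = 6921/4
The feasible region is unbounded (it extends along (0, 1), (1, 0)), but C strictly increases along every unbounded feasible direction, so there is no improving ray and the minimum is attained at a vertex.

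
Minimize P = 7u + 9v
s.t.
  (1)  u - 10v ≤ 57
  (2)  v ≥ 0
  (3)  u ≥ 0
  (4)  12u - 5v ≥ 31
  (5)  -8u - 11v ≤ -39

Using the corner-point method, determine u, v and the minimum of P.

Extreme points and P = 7u + 9v:
  (57, 0) → P = 399
  (39/8, 0) → P = 273/8
  (134/43, 55/43) → P = 1433/43
The feasible region is unbounded (it extends along (10, 1), (5, 12)), but P strictly increases along every unbounded feasible direction, so there is no improving ray and the minimum is attained at a vertex.

u = 134/43, v = 55/43, minimum P = 1433/43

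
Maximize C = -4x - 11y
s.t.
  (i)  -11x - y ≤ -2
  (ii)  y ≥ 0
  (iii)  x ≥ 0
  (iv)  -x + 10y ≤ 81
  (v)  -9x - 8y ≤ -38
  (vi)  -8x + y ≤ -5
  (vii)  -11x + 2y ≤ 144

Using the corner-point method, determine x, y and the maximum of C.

Vertices and C = -4x - 11y:
  (38/9, 0) → C = -152/9
  (131/79, 653/79) → C = -7707/79
  (78/73, 259/73) → C = -3161/73
The feasible region is unbounded (it extends along (10, 1), (1, 0)), but C strictly decreases along every unbounded feasible direction, so there is no improving ray and the maximum is attained at a vertex.

The optimum lies where y = 0 and -9x - 8y = -38.
Solving simultaneously gives x = 38/9, y = 0.

x = 38/9, y = 0, maximum C = -152/9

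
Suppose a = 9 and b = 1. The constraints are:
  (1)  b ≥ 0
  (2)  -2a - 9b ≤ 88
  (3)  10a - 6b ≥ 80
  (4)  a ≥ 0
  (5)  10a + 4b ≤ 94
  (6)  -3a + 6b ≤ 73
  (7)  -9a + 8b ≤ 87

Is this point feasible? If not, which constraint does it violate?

(1): 1 ≥ 0 ✓
(2): -27 ≤ 88 ✓
(3): 84 ≥ 80 ✓
(4): 9 ≥ 0 ✓
(5): 94 ≤ 94 ✓
(6): -21 ≤ 73 ✓
(7): -73 ≤ 87 ✓

feasible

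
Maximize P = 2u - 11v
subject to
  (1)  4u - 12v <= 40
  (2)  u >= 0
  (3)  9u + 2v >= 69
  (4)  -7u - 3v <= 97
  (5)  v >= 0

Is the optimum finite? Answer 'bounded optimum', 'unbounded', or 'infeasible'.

Feasible corners and P = 2u - 11v:
  (10, 0) → P = 20
  (0, 69/2) → P = -759/2
  (23/3, 0) → P = 46/3
The feasible region has finitely many vertices and no improving ray; the maximum is 20 at (10, 0).

bounded optimum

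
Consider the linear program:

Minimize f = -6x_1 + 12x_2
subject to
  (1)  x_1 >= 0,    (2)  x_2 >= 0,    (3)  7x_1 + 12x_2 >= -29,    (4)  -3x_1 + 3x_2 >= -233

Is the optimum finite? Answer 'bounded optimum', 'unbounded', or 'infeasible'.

bounded optimum

Corner points and f = -6x_1 + 12x_2:
  (0, 0) → f = 0
  (233/3, 0) → f = -466
The feasible region has finitely many vertices and no improving ray; the minimum is -466 at (233/3, 0).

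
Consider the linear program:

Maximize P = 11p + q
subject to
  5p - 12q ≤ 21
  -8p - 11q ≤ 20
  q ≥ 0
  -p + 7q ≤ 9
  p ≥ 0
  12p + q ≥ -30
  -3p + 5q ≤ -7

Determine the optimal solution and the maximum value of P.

p = 255/23, q = 66/23, maximum P = 2871/23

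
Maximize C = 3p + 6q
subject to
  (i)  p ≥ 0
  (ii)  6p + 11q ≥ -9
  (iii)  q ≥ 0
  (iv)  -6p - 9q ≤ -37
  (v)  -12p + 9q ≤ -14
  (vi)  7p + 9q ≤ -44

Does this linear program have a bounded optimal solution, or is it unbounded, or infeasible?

The boundaries q = 0 and -6p - 9q = -37 meet at (37/6, 0), but that point violates 7p + 9q ≤ -44. Every candidate vertex is excluded by some other constraint, so the feasible region is empty.

infeasible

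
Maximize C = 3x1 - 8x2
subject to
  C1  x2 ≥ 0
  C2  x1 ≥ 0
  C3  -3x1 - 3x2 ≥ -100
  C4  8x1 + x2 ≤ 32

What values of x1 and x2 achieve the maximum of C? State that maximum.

x1 = 4, x2 = 0, maximum C = 12

Corner points and C = 3x1 - 8x2:
  (0, 0) → C = 0
  (4, 0) → C = 12
  (0, 32) → C = -256

At the optimal vertex, x2 = 0 and 8x1 + x2 = 32.
Solving simultaneously gives x1 = 4, x2 = 0.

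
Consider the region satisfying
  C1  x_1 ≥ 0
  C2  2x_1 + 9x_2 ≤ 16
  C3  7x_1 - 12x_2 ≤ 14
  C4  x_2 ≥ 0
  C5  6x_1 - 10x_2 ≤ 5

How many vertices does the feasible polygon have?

4

Of the 10 pairwise boundary intersections, those satisfying every inequality are:
  (0, 16/9)
  (0, 0)
  (205/74, 43/37)
  (5/6, 0)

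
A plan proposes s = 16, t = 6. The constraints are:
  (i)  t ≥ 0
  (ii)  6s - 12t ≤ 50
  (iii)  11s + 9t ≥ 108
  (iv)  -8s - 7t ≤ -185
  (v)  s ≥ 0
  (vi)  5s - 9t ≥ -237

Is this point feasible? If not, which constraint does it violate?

not feasible — violates (iv)

Constraint (iv): -8s - 7t = -170, which is not ≤ -185. All other constraints are satisfied.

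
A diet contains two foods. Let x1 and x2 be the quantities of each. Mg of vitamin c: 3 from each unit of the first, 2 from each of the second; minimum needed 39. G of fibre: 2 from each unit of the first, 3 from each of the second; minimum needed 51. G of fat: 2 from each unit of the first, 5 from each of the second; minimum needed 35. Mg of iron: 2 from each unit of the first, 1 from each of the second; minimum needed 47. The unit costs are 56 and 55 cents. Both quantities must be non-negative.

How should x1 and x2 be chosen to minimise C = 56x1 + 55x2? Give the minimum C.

x1 = 45/2, x2 = 2, minimum C = 1370

Vertices and C = 56x1 + 55x2:
  (0, 47) → C = 2585
  (51/2, 0) → C = 1428
  (45/2, 2) → C = 1370
The feasible region is unbounded (it extends along (0, 1), (1, 0)), but C strictly increases along every unbounded feasible direction, so there is no improving ray and the minimum is attained at a vertex.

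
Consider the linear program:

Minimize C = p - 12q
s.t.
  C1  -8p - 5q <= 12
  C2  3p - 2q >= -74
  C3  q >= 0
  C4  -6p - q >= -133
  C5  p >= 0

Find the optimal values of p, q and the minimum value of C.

Feasible corners and C = p - 12q:
  (64/5, 281/5) → C = -3308/5
  (0, 37) → C = -444
  (133/6, 0) → C = 133/6
  (0, 0) → C = 0

At the optimal vertex, 3p - 2q = -74 and -6p - q = -133.
Solving simultaneously gives p = 64/5, q = 281/5.

p = 64/5, q = 281/5, minimum C = -3308/5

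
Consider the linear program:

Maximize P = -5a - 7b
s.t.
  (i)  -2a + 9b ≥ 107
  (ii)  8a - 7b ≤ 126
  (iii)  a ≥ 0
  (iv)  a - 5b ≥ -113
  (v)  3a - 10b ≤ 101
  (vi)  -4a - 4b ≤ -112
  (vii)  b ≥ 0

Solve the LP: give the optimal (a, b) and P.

a = 145/11, b = 163/11, maximum P = -1866/11

Corner points and P = -5a - 7b:
  (1883/58, 554/29) → P = -17171/58
  (145/11, 163/11) → P = -1866/11
  (1421/33, 1030/33) → P = -14315/33
  (9/2, 47/2) → P = -187

The optimum lies where -2a + 9b = 107 and -4a - 4b = -112.
Solving simultaneously gives a = 145/11, b = 163/11.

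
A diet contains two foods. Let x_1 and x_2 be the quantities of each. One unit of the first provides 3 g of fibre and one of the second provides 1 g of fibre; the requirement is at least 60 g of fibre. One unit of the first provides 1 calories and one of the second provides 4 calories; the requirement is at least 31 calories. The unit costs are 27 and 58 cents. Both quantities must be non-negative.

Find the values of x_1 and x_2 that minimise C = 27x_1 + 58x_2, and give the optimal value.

Vertices and C = 27x_1 + 58x_2:
  (0, 60) → C = 3480
  (31, 0) → C = 837
  (19, 3) → C = 687
The feasible region is unbounded (it extends along (0, 1), (1, 0)), but C strictly increases along every unbounded feasible direction, so there is no improving ray and the minimum is attained at a vertex.

The binding constraints are 3x_1 + x_2 = 60 and x_1 + 4x_2 = 31.
Solving simultaneously gives x_1 = 19, x_2 = 3.

x_1 = 19, x_2 = 3, minimum C = 687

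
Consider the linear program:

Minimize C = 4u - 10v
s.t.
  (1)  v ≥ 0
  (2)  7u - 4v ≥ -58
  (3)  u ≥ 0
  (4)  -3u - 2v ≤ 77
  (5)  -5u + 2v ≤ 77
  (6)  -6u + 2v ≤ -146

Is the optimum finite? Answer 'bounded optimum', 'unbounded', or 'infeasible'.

unbounded

From the feasible point (73/3, 0), moving in the direction (4, 7) keeps every constraint satisfied while C decreases without bound.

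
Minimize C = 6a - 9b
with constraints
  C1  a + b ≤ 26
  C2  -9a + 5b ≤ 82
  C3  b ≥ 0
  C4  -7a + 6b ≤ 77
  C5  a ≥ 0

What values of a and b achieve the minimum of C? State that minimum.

a = 79/13, b = 259/13, minimum C = -1857/13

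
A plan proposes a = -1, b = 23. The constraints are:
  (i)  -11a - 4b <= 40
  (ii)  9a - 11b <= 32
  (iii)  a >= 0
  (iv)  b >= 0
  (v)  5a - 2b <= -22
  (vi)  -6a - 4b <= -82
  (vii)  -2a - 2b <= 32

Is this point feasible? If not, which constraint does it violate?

not feasible — violates (iii)

Constraint (iii): a = -1, which is not ≥ 0. All other constraints are satisfied.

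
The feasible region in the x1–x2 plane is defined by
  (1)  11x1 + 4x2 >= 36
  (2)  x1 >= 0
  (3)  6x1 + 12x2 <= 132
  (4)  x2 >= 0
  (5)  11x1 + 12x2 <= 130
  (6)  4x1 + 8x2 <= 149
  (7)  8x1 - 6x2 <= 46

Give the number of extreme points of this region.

5

Pairwise boundary intersections that survive every other constraint:
  (0, 9)
  (36/11, 0)
  (0, 65/6)
  (23/4, 0)
  (74/9, 89/27)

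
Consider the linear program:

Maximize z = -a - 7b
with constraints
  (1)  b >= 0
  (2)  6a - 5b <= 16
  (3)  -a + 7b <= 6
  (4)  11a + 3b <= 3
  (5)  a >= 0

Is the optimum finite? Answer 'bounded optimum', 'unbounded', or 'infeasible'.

Feasible corners and z = -a - 7b:
  (3/11, 0) → z = -3/11
  (0, 0) → z = 0
  (3/80, 69/80) → z = -243/40
  (0, 6/7) → z = -6
The feasible region has finitely many vertices and no improving ray; the maximum is 0 at (0, 0).

bounded optimum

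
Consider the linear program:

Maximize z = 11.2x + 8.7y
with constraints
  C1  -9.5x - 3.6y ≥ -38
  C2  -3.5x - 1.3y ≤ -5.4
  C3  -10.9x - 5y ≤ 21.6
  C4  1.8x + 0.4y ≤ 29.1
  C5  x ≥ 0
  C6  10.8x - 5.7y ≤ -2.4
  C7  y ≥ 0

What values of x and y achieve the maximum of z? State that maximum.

Feasible corners and z = 11.2x + 8.7y:
  (0, 95/9) → z = 551/6
  (6932/3101, 14440/3101) → z = 1016332/15505
  (0, 54/13) → z = 2349/65
  (922/1133, 2224/1133) → z = 148376/5665

x = 0, y = 95/9, maximum z = 551/6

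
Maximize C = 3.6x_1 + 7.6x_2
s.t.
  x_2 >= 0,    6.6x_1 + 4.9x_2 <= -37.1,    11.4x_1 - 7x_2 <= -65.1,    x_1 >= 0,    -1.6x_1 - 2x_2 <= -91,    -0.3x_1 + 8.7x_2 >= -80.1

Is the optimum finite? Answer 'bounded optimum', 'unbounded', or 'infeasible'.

infeasible

The boundaries 6.6x_1 + 4.9x_2 = -37.1 and -1.6x_1 - 2x_2 = -91 meet at (-26005/268, 16499/134), but that point violates x_1 ≥ 0. Every candidate vertex is excluded by some other constraint, so the feasible region is empty.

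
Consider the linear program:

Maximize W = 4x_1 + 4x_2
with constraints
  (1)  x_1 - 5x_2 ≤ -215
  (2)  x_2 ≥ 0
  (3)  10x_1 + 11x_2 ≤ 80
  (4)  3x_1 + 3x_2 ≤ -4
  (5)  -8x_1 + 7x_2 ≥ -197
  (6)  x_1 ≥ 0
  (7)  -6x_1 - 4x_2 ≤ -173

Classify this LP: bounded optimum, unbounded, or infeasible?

The boundaries x_1 = 0 and -6x_1 - 4x_2 = -173 meet at (0, 173/4), but that point violates 10x_1 + 11x_2 ≤ 80. Every candidate vertex is excluded by some other constraint, so the feasible region is empty.

infeasible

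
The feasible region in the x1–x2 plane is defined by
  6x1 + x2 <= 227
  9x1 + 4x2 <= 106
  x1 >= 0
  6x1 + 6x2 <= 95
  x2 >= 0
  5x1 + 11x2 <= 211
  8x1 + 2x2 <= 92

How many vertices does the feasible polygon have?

Intersecting each pair of boundary lines and keeping only the points that satisfy every inequality leaves:
  (128/15, 73/10)
  (78/7, 10/7)
  (0, 95/6)
  (0, 0)
  (23/2, 0)

5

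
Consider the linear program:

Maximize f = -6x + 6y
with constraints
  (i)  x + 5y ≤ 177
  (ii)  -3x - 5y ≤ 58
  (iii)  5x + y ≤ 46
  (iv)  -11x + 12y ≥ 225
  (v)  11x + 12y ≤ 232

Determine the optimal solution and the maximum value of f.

x = -235/2, y = 589/10, maximum f = 5292/5

Extreme points and f = -6x + 6y:
  (-235/2, 589/10) → f = 5292/5
  (-964/43, 1715/43) → f = 16074/43
  (-1821/91, 37/91) → f = 11148/91
  (7/22, 457/24) → f = 4943/44

The optimum lies where x + 5y = 177 and -3x - 5y = 58.
Solving simultaneously gives x = -235/2, y = 589/10.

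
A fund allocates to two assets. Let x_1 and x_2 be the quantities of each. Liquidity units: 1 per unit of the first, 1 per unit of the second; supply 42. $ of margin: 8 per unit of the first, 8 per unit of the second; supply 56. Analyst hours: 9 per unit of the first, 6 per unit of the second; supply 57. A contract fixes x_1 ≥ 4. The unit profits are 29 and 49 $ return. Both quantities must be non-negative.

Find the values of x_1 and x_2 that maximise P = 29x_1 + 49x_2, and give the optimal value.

Corner points and P = 29x_1 + 49x_2:
  (19/3, 0) → P = 551/3
  (4, 0) → P = 116
  (5, 2) → P = 243
  (4, 3) → P = 263

The binding constraints are 8x_1 + 8x_2 = 56 and x_1 = 4.
Solving simultaneously gives x_1 = 4, x_2 = 3.

x_1 = 4, x_2 = 3, maximum P = 263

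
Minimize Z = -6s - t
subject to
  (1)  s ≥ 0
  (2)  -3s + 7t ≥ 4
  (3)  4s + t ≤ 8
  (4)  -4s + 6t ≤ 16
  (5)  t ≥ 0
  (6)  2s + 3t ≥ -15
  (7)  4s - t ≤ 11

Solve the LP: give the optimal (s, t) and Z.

Vertices and Z = -6s - t:
  (0, 4/7) → Z = -4/7
  (0, 8/3) → Z = -8/3
  (52/31, 40/31) → Z = -352/31
  (8/7, 24/7) → Z = -72/7

s = 52/31, t = 40/31, minimum Z = -352/31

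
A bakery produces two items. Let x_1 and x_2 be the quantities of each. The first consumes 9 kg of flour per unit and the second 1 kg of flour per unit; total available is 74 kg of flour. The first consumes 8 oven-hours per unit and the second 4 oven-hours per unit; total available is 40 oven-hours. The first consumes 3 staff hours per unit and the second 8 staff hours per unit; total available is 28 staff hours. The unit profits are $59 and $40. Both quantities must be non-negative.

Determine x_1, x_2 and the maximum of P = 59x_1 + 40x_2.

Extreme points and P = 59x_1 + 40x_2:
  (0, 0) → P = 0
  (0, 7/2) → P = 140
  (5, 0) → P = 295
  (4, 2) → P = 316

x_1 = 4, x_2 = 2, maximum P = 316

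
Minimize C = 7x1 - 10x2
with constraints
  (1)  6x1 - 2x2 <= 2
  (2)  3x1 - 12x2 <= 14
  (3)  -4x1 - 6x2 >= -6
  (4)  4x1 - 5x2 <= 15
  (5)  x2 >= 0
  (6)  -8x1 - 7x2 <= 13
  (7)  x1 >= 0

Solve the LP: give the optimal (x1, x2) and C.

Extreme points and C = 7x1 - 10x2:
  (6/11, 7/11) → C = -28/11
  (1/3, 0) → C = 7/3
  (0, 1) → C = -10
  (0, 0) → C = 0

x1 = 0, x2 = 1, minimum C = -10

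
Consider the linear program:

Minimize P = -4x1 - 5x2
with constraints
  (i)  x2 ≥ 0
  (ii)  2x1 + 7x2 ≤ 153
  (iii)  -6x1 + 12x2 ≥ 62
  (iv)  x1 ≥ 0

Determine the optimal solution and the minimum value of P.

x1 = 701/33, x2 = 521/33, minimum P = -1803/11

Vertices and P = -4x1 - 5x2:
  (701/33, 521/33) → P = -1803/11
  (0, 153/7) → P = -765/7
  (0, 31/6) → P = -155/6

The binding constraints are 2x1 + 7x2 = 153 and -6x1 + 12x2 = 62.
Solving simultaneously gives x1 = 701/33, x2 = 521/33.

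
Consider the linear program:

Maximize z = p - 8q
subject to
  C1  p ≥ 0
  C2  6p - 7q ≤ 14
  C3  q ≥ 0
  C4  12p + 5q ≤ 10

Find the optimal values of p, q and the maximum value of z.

Vertices and z = p - 8q:
  (0, 0) → z = 0
  (0, 2) → z = -16
  (5/6, 0) → z = 5/6

p = 5/6, q = 0, maximum z = 5/6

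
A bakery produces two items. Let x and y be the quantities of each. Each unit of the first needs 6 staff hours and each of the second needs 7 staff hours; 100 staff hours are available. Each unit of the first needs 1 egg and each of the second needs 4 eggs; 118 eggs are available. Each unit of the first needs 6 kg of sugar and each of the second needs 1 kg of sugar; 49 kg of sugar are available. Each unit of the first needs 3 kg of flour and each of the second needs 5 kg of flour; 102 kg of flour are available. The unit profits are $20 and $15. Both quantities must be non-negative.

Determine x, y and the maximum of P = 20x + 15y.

x = 27/4, y = 17/2, maximum P = 525/2

Vertices and P = 20x + 15y:
  (0, 0) → P = 0
  (0, 100/7) → P = 1500/7
  (49/6, 0) → P = 490/3
  (27/4, 17/2) → P = 525/2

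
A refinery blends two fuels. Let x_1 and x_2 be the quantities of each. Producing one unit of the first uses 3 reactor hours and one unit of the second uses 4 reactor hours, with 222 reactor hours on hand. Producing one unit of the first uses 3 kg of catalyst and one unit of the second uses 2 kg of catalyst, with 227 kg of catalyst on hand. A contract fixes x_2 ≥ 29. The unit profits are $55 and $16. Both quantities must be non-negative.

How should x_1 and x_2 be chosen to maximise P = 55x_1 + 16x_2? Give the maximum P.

Corner points and P = 55x_1 + 16x_2:
  (0, 111/2) → P = 888
  (0, 29) → P = 464
  (106/3, 29) → P = 7222/3

At the optimal vertex, 3x_1 + 4x_2 = 222 and x_2 = 29.
Solving simultaneously gives x_1 = 106/3, x_2 = 29.

x_1 = 106/3, x_2 = 29, maximum P = 7222/3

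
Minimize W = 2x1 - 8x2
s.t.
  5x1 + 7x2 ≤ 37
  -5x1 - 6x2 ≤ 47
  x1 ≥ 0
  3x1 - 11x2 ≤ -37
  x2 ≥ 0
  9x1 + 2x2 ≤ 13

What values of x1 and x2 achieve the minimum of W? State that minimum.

x1 = 0, x2 = 37/7, minimum W = -296/7

Vertices and W = 2x1 - 8x2:
  (0, 37/7) → W = -296/7
  (17/53, 268/53) → W = -2110/53
  (0, 37/11) → W = -296/11
  (23/35, 124/35) → W = -946/35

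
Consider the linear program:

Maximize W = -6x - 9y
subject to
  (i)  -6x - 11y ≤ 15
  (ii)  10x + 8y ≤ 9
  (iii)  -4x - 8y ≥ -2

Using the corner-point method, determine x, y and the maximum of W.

Feasible corners and W = -6x - 9y:
  (219/62, -102/31) → W = 261/31
  (-71/2, 18) → W = 51
  (7/6, -1/3) → W = -4

x = -71/2, y = 18, maximum W = 51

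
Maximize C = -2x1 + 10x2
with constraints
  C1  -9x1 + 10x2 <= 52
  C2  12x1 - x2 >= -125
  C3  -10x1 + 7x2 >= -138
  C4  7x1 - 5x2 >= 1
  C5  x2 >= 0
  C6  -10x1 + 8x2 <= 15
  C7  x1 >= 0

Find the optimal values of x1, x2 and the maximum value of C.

Extreme points and C = -2x1 + 10x2:
  (1744/37, 1762/37) → C = 14132/37
  (54/5, 373/25) → C = 638/5
  (69/5, 0) → C = -138/5
  (1/7, 0) → C = -2/7

x1 = 1744/37, x2 = 1762/37, maximum C = 14132/37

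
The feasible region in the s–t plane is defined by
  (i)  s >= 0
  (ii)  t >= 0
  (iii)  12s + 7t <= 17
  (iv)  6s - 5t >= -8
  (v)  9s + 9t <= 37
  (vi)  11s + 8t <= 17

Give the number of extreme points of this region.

The feasible vertices (each the meet of two boundaries and inside every other half-plane) are:
  (0, 0)
  (0, 8/5)
  (17/12, 0)
  (17/19, 17/19)
  (21/103, 190/103)

5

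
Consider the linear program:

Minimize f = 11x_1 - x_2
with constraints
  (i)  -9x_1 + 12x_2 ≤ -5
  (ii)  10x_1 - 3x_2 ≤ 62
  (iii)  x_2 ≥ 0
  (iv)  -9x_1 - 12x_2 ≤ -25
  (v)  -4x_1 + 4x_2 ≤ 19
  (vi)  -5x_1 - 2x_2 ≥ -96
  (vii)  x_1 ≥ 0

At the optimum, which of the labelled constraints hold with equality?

(i) and (iv)

Feasible corners and f = 11x_1 - x_2:
  (243/31, 508/93) → f = 7511/93
  (5/3, 5/6) → f = 35/2
  (31/5, 0) → f = 341/5
  (25/9, 0) → f = 275/9

The minimum is at (5/3, 5/6). Substituting into each constraint, equality holds for (i) and (iv); the remaining constraints have slack.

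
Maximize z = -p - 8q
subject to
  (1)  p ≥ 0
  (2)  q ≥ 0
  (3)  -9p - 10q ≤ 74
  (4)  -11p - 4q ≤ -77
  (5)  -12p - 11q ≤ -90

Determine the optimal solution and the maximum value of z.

Corner points and z = -p - 8q:
  (0, 77/4) → z = -154
  (15/2, 0) → z = -15/2
  (487/73, 66/73) → z = -1015/73
The feasible region is unbounded (it extends along (0, 1), (1, 0)), but z strictly decreases along every unbounded feasible direction, so there is no improving ray and the maximum is attained at a vertex.

The binding constraints are q = 0 and -12p - 11q = -90.
Solving simultaneously gives p = 15/2, q = 0.

p = 15/2, q = 0, maximum z = -15/2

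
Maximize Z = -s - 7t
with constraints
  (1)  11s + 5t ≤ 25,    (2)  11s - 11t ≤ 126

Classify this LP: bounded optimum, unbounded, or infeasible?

From the feasible point (905/176, -101/16), moving in the direction (-11, -11) keeps every constraint satisfied while Z increases without bound.

unbounded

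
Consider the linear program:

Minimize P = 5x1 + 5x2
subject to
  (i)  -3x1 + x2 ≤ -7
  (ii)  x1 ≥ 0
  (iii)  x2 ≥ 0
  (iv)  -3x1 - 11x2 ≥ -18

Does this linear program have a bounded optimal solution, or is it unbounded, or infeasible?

bounded optimum

Corner points and P = 5x1 + 5x2:
  (7/3, 0) → P = 35/3
  (95/36, 11/12) → P = 160/9
  (6, 0) → P = 30
The feasible region has finitely many vertices and no improving ray; the minimum is 35/3 at (7/3, 0).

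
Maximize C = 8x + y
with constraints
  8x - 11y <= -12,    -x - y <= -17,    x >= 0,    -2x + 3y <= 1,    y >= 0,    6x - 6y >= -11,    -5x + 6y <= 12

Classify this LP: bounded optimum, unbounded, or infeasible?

infeasible

The boundaries 8x - 11y = -12 and -x - y = -17 meet at (175/19, 148/19), but that point violates -2x + 3y ≤ 1. Every candidate vertex is excluded by some other constraint, so the feasible region is empty.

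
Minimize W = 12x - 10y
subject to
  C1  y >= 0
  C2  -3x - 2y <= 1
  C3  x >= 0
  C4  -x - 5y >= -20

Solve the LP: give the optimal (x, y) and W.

x = 0, y = 4, minimum W = -40

Corner points and W = 12x - 10y:
  (0, 0) → W = 0
  (20, 0) → W = 240
  (0, 4) → W = -40

The binding constraints are x = 0 and -x - 5y = -20.
Solving simultaneously gives x = 0, y = 4.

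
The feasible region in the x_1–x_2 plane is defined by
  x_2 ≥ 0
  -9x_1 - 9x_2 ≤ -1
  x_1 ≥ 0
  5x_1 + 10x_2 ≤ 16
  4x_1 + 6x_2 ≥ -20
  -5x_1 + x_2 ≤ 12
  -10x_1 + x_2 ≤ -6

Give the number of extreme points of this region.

Intersecting each pair of boundary lines and keeping only the points that satisfy every inequality leaves:
  (16/5, 0)
  (3/5, 0)
  (76/105, 26/21)

3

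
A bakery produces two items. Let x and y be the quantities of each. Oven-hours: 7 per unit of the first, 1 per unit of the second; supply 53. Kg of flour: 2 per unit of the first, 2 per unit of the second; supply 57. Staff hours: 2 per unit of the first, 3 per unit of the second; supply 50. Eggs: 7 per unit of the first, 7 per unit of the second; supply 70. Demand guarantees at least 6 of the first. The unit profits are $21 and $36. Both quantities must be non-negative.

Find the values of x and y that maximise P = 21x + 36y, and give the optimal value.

x = 6, y = 4, maximum P = 270

Extreme points and P = 21x + 36y:
  (53/7, 0) → P = 159
  (6, 0) → P = 126
  (43/6, 17/6) → P = 505/2
  (6, 4) → P = 270

The binding constraints are 7x + 7y = 70 and x = 6.
Solving simultaneously gives x = 6, y = 4.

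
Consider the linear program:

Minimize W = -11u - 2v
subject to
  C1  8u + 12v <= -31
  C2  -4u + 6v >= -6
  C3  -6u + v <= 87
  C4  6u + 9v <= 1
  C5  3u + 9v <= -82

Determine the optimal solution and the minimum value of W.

u = -73/9, v = -173/27, minimum W = 2755/27

Corner points and W = -11u - 2v:
  (-33/2, -12) → W = 411/2
  (-73/9, -173/27) → W = 2755/27
  (-865/57, -77/19) → W = 9977/57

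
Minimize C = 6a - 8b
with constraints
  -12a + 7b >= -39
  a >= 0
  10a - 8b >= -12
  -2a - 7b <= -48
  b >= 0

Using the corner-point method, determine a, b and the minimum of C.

a = 198/13, b = 267/13, minimum C = -948/13

The optimum lies where -12a + 7b = -39 and 10a - 8b = -12.
Solving simultaneously gives a = 198/13, b = 267/13.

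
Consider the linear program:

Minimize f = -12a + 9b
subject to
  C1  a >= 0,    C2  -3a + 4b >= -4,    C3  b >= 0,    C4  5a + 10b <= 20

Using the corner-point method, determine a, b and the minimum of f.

Feasible corners and f = -12a + 9b:
  (0, 0) → f = 0
  (0, 2) → f = 18
  (4/3, 0) → f = -16
  (12/5, 4/5) → f = -108/5

a = 12/5, b = 4/5, minimum f = -108/5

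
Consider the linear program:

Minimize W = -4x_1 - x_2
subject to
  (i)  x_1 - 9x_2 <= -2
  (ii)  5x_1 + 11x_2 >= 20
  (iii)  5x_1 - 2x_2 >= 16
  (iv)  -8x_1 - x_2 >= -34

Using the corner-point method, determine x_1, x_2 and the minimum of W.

x_1 = 4, x_2 = 2, minimum W = -18

Feasible corners and W = -4x_1 - x_2:
  (148/43, 26/43) → W = -618/43
  (304/73, 50/73) → W = -1266/73
  (4, 2) → W = -18

At the optimal vertex, 5x_1 - 2x_2 = 16 and -8x_1 - x_2 = -34.
Solving simultaneously gives x_1 = 4, x_2 = 2.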